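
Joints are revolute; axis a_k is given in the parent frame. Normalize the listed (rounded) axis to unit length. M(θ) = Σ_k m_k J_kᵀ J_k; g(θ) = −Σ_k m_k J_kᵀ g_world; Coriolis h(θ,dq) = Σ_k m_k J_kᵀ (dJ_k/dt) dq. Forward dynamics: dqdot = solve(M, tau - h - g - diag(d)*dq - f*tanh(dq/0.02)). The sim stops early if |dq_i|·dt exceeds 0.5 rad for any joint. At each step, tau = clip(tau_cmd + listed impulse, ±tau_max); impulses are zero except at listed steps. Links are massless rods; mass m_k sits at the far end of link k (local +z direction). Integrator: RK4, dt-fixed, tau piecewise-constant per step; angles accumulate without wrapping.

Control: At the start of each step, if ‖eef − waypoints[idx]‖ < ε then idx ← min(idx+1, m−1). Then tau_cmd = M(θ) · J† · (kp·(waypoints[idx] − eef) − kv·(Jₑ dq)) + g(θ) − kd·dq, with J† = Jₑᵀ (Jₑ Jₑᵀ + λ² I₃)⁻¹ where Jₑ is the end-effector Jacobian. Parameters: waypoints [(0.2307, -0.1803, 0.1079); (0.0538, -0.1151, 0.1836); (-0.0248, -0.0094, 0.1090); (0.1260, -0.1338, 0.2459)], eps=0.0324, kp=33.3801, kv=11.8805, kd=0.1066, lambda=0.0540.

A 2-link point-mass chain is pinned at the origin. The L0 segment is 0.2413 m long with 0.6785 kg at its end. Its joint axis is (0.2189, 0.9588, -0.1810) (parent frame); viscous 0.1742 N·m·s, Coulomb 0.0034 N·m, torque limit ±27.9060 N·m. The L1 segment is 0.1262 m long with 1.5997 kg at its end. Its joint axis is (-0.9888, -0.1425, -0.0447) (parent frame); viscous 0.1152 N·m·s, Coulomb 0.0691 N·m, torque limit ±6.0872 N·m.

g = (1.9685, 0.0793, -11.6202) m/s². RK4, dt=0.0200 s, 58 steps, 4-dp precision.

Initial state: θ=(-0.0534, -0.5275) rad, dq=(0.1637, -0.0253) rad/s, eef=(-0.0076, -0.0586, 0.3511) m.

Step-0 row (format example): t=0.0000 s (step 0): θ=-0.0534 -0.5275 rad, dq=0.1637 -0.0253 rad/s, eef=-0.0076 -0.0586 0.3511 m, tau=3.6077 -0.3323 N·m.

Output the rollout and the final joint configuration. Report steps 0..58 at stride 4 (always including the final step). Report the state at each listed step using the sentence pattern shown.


t=0.0800 s (step 4): θ=0.0085 -0.6148 rad, dq=1.2380 -1.6496 rad/s, eef=0.0141 -0.0725 0.3442 m, tau=-0.3464 0.8442 N·m.
t=0.1600 s (step 8): θ=0.1269 -0.7480 rad, dq=1.6584 -1.5799 rad/s, eef=0.0519 -0.0946 0.3274 m, tau=-2.4961 1.3663 N·m.
t=0.2400 s (step 12): θ=0.2650 -0.8586 rad, dq=1.7631 -1.1727 rad/s, eef=0.0908 -0.1151 0.3042 m, tau=-3.8802 1.6133 N·m.
t=0.3200 s (step 16): θ=0.4039 -0.9357 rad, dq=1.6912 -0.7642 rad/s, eef=0.1248 -0.1320 0.2781 m, tau=-4.8533 1.6932 N·m.
t=0.4000 s (step 20): θ=0.5327 -0.9836 rad, dq=1.5212 -0.4476 rad/s, eef=0.1525 -0.1456 0.2520 m, tau=-5.5489 1.6710 N·m.
t=0.4800 s (step 24): θ=0.6459 -1.0104 rad, dq=1.3086 -0.2320 rad/s, eef=0.1741 -0.1562 0.2278 m, tau=-6.0372 1.5943 N·m.
t=0.5600 s (step 28): θ=0.7417 -1.0233 rad, dq=1.0907 -0.0968 rad/s, eef=0.1904 -0.1645 0.2064 m, tau=-6.3709 1.4953 N·m.
t=0.6400 s (step 32): θ=0.8207 -1.0278 rad, dq=0.8887 -0.0234 rad/s, eef=0.2026 -0.1709 0.1881 m, tau=-6.5940 1.3956 N·m.
t=0.7200 s (step 36): θ=0.8844 -1.0293 rad, dq=0.7105 -0.0125 rad/s, eef=0.2115 -0.1759 0.1729 m, tau=-6.7385 1.3143 N·m.
t=0.8000 s (step 40): θ=0.9351 -1.0305 rad, dq=0.5629 -0.0089 rad/s, eef=0.2179 -0.1798 0.1604 m, tau=-6.8287 1.2420 N·m.
t=0.8800 s (step 44): θ=0.9751 -1.0314 rad, dq=0.4432 -0.0068 rad/s, eef=0.2225 -0.1828 0.1503 m, tau=-6.8841 1.1796 N·m.
t=0.9600 s (step 48): θ=1.0065 -1.0323 rad, dq=0.3475 -0.0054 rad/s, eef=0.2258 -0.1851 0.1422 m, tau=-6.9177 1.1274 N·m.
t=1.0400 s (step 52): θ=1.0159 -1.0525 rad, dq=-0.4323 -0.8751 rad/s, eef=0.2248 -0.1864 0.1383 m, tau=-8.5233 0.9244 N·m.
t=1.1200 s (step 56): θ=0.9523 -1.1431 rad, dq=-1.0400 -1.2361 rad/s, eef=0.2098 -0.1842 0.1468 m, tau=-6.9953 1.0826 N·m.
t=1.1600 s (step 58): θ=0.9086 -1.1917 rad, dq=-1.1386 -1.1945 rad/s, eef=0.2005 -0.1821 0.1530 m.
final θ (rad): 0.9086 -1.1917


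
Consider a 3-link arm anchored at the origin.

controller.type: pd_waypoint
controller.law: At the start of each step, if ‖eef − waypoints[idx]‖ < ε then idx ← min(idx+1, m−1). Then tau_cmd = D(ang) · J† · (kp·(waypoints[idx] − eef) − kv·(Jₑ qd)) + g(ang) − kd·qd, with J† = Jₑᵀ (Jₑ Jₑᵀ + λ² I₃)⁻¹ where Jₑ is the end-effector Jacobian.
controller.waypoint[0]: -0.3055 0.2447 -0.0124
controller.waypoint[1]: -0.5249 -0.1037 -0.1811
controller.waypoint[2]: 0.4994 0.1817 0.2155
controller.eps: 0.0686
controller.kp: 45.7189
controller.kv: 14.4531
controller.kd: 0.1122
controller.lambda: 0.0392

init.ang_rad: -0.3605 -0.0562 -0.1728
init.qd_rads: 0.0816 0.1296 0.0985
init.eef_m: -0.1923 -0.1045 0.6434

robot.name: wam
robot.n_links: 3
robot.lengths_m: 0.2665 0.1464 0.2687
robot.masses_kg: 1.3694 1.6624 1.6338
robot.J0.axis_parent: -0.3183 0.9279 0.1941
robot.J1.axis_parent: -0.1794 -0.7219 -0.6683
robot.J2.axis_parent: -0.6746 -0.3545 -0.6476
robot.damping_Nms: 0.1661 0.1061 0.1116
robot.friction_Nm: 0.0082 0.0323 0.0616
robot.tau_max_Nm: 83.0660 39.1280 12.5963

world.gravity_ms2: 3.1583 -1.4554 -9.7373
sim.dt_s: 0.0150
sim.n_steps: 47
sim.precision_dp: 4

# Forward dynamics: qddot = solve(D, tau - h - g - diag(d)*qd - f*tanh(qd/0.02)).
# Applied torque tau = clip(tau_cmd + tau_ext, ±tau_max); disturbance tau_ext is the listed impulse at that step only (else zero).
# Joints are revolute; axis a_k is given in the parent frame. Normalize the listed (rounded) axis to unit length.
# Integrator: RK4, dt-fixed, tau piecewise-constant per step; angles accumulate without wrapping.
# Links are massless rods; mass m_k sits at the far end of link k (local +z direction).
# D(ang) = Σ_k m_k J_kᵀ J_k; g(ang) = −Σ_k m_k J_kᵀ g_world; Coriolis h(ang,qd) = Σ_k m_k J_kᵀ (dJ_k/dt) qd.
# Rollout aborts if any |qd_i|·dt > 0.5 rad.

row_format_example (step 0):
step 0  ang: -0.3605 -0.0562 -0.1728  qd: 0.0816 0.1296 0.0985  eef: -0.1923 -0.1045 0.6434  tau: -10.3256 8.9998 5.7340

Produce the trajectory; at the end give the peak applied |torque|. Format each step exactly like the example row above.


step 1  ang: -0.3584 -0.0484 -0.1697  qd: 0.1958 0.8979 0.3155  eef: -0.1937 -0.1030 0.6434  tau: -7.0911 7.1782 4.7761
step 2  ang: -0.3546 -0.0300 -0.1641  qd: 0.3020 1.5457 0.4395  eef: -0.1977 -0.1000 0.6430  tau: -4.1225 5.7811 4.0502
step 3  ang: -0.3491 -0.0018 -0.1578  qd: 0.4337 2.1985 0.4077  eef: -0.2035 -0.0956 0.6422  tau: -1.3648 4.6966 3.5025
step 4  ang: -0.3412 0.0367 -0.1534  qd: 0.6062 2.9157 0.1968  eef: -0.2107 -0.0900 0.6409  tau: 1.2205 3.8544 3.0845
step 5  ang: -0.3305 0.0865 -0.1533  qd: 0.8134 3.6807 -0.1535  eef: -0.2188 -0.0833 0.6392  tau: 3.5746 3.2142 2.7368
step 6  ang: -0.3163 0.1481 -0.1596  qd: 1.0569 4.5086 -0.6618  eef: -0.2275 -0.0752 0.6368  tau: 5.6143 2.7393 2.4293
step 7  ang: -0.2983 0.2229 -0.1750  qd: 1.3354 5.4123 -1.3706  eef: -0.2364 -0.0659 0.6336  tau: 7.2550 2.3987 2.1523
step 8  ang: -0.2760 0.3112 -0.2023  qd: 1.6248 6.3234 -2.2259  eef: -0.2451 -0.0554 0.6294  tau: 8.2559 2.1621 1.8731
step 9  ang: -0.2495 0.4127 -0.2428  qd: 1.8934 7.1580 -3.1425  eef: -0.2535 -0.0436 0.6240  tau: 8.3759 1.9718 1.5671
step 10  ang: -0.2194 0.5254 -0.2967  qd: 2.1061 7.8307 -4.0062  eef: -0.2612 -0.0306 0.6172  tau: 7.5376 1.7426 1.2232
step 11  ang: -0.1868 0.6465 -0.3623  qd: 2.2347 8.2822 -4.7039  eef: -0.2679 -0.0164 0.6087  tau: 5.9387 1.3875 0.8479
step 12  ang: -0.1530 0.7724 -0.4364  qd: 2.2676 8.4995 -5.1634  eef: -0.2737 -0.0014 0.5986  tau: 3.9760 0.8557 0.4606
step 13  ang: -0.1194 0.8999 -0.5155  qd: 2.2113 8.5128 -5.3725  eef: -0.2785 0.0143 0.5869  tau: 2.0482 0.1507 0.0821
step 14  ang: -0.0872 1.0264 -0.5959  qd: 2.0837 8.3729 -5.3653  eef: -0.2824 0.0304 0.5737  tau: 0.4135 -0.6838 -0.2735
step 15  ang: -0.0573 1.1500 -0.6750  qd: 1.9056 8.1305 -5.1961  eef: -0.2856 0.0468 0.5593  tau: -0.8296 -1.5884 -0.6009
step 16  ang: -0.0304 1.2694 -0.7507  qd: 1.6951 7.8256 -4.9183  eef: -0.2881 0.0631 0.5439  tau: -1.6922 -2.5076 -0.9005
step 17  ang: -0.0067 1.3841 -0.8217  qd: 1.4663 7.4855 -4.5756  eef: -0.2901 0.0791 0.5276  tau: -2.2376 -3.3980 -1.1751
step 18  ang: 0.0135 1.4935 -0.8874  qd: 1.2288 7.1277 -4.1997  eef: -0.2918 0.0948 0.5107  tau: -2.5426 -4.2296 -1.4278
step 19  ang: 0.0301 1.5975 -0.9473  qd: 0.9891 6.7631 -3.8132  eef: -0.2931 0.1099 0.4932  tau: -2.6782 -4.9839 -1.6604
step 20  ang: 0.0431 1.6961 -1.0015  qd: 0.7515 6.3985 -3.4312  eef: -0.2941 0.1245 0.4755  tau: -2.7017 -5.6506 -1.8738
step 21  ang: 0.0526 1.7892 -1.0501  qd: 0.5184 6.0379 -3.0639  eef: -0.2949 0.1383 0.4576  tau: -2.6558 -6.2259 -2.0678
step 22  ang: 0.0587 1.8771 -1.0933  qd: 0.2914 5.6844 -2.7183  eef: -0.2955 0.1514 0.4396  tau: -2.5702 -6.7096 -2.2415
step 23  ang: 0.0614 1.9597 -1.1316  qd: 0.0713 5.3399 -2.3986  eef: -0.2958 0.1637 0.4217  tau: -2.4640 -7.1045 -2.3938
step 24  ang: 0.0608 2.0372 -1.1653  qd: -0.1409 5.0061 -2.1076  eef: -0.2959 0.1753 0.4040  tau: -2.3515 -7.4148 -2.5238
step 25  ang: 0.0572 2.1098 -1.1949  qd: -0.3456 4.6838 -1.8461  eef: -0.2958 0.1860 0.3866  tau: -2.2357 -7.6454 -2.6307
step 26  ang: 0.0505 2.1777 -1.2209  qd: -0.5424 4.3739 -1.6141  eef: -0.2955 0.1960 0.3695  tau: -2.1176 -7.8020 -2.7141
step 27  ang: 0.0410 2.2411 -1.2435  qd: -0.7314 4.0766 -1.4109  eef: -0.2951 0.2052 0.3529  tau: -1.9969 -7.8900 -2.7741
step 28  ang: 0.0286 2.3001 -1.2634  qd: -0.9121 3.7922 -1.2346  eef: -0.2944 0.2136 0.3368  tau: -1.8713 -7.9149 -2.8109
step 29  ang: 0.0137 2.3550 -1.2807  qd: -1.0843 3.5206 -1.0834  eef: -0.2936 0.2213 0.3213  tau: -1.7382 -7.8822 -2.8255
step 30  ang: -0.0038 2.4058 -1.2960  qd: -1.2476 3.2615 -0.9546  eef: -0.2928 0.2283 0.3064  tau: -1.5942 -7.7969 -2.8188
step 31  ang: -0.0237 2.4529 -1.3096  qd: -1.4015 3.0147 -0.8460  eef: -0.2918 0.2346 0.2921  tau: -1.4359 -7.6641 -2.7921
step 32  ang: -0.0458 2.4964 -1.3216  qd: -1.5455 2.7796 -0.7550  eef: -0.2908 0.2404 0.2785  tau: -1.2602 -7.4884 -2.7469
step 33  ang: -0.0700 2.5364 -1.3324  qd: -1.6792 2.5561 -0.6793  eef: -0.2899 0.2455 0.2655  tau: -1.0641 -7.2745 -2.6848
step 34  ang: -0.0961 2.5732 -1.3421  qd: -1.8020 2.3438 -0.6168  eef: -0.2889 0.2500 0.2532  tau: -0.8452 -7.0266 -2.6073
step 35  ang: -0.1240 2.6069 -1.3510  qd: -1.9134 2.1425 -0.5657  eef: -0.2881 0.2541 0.2415  tau: -0.6015 -6.7490 -2.5163
step 36  ang: -0.1535 2.6376 -1.3593  qd: -2.0130 1.9520 -0.5244  eef: -0.2873 0.2577 0.2305  tau: -0.3320 -6.4459 -2.4133
step 37  ang: -0.1843 2.6656 -1.3669  qd: -2.1004 1.7722 -0.4914  eef: -0.2867 0.2609 0.2201  tau: -0.0363 -6.1211 -2.3001
step 38  ang: -0.2164 2.6910 -1.3741  qd: -2.1753 1.6029 -0.4657  eef: -0.2863 0.2637 0.2102  tau: 0.2850 -5.7787 -2.1785
step 39  ang: -0.2495 2.7139 -1.3810  qd: -2.2373 1.4440 -0.4460  eef: -0.2860 0.2661 0.2008  tau: 0.6304 -5.4224 -2.0501
step 40  ang: -0.2834 2.7344 -1.3876  qd: -2.2862 1.2954 -0.4314  eef: -0.2859 0.2682 0.1919  tau: 0.9976 -5.0561 -1.9165
step 41  ang: -0.3180 2.7529 -1.3941  qd: -2.3220 1.1570 -0.4211  eef: -0.2860 0.2700 0.1834  tau: 1.3832 -4.6833 -1.7794
step 42  ang: -0.3530 2.7693 -1.4004  qd: -2.3445 1.0284 -0.4142  eef: -0.2863 0.2716 0.1753  tau: 1.7833 -4.3078 -1.6403
step 43  ang: -0.3882 2.7839 -1.4066  qd: -2.3541 0.9094 -0.4102  eef: -0.2868 0.2729 0.1676  tau: 2.1934 -3.9328 -1.5007
step 44  ang: -0.4235 2.7967 -1.4128  qd: -2.3510 0.7999 -0.4083  eef: -0.2874 0.2741 0.1602  tau: 2.6087 -3.5616 -1.3620
step 45  ang: -0.4586 2.8080 -1.4189  qd: -2.3357 0.6995 -0.4080  eef: -0.2882 0.2750 0.1530  tau: 3.0240 -3.1973 -1.2255
step 46  ang: -0.4934 2.8179 -1.4251  qd: -2.3091 0.6079 -0.4088  eef: -0.2891 0.2759 0.1462  tau: 3.4346 -2.8425 -1.0922
step 47  ang: -0.5278 2.8264 -1.4313  qd: -2.2718 0.5247 -0.4103  eef: -0.2901 0.2766 0.1395
max |tau| (N·m): 10.3256


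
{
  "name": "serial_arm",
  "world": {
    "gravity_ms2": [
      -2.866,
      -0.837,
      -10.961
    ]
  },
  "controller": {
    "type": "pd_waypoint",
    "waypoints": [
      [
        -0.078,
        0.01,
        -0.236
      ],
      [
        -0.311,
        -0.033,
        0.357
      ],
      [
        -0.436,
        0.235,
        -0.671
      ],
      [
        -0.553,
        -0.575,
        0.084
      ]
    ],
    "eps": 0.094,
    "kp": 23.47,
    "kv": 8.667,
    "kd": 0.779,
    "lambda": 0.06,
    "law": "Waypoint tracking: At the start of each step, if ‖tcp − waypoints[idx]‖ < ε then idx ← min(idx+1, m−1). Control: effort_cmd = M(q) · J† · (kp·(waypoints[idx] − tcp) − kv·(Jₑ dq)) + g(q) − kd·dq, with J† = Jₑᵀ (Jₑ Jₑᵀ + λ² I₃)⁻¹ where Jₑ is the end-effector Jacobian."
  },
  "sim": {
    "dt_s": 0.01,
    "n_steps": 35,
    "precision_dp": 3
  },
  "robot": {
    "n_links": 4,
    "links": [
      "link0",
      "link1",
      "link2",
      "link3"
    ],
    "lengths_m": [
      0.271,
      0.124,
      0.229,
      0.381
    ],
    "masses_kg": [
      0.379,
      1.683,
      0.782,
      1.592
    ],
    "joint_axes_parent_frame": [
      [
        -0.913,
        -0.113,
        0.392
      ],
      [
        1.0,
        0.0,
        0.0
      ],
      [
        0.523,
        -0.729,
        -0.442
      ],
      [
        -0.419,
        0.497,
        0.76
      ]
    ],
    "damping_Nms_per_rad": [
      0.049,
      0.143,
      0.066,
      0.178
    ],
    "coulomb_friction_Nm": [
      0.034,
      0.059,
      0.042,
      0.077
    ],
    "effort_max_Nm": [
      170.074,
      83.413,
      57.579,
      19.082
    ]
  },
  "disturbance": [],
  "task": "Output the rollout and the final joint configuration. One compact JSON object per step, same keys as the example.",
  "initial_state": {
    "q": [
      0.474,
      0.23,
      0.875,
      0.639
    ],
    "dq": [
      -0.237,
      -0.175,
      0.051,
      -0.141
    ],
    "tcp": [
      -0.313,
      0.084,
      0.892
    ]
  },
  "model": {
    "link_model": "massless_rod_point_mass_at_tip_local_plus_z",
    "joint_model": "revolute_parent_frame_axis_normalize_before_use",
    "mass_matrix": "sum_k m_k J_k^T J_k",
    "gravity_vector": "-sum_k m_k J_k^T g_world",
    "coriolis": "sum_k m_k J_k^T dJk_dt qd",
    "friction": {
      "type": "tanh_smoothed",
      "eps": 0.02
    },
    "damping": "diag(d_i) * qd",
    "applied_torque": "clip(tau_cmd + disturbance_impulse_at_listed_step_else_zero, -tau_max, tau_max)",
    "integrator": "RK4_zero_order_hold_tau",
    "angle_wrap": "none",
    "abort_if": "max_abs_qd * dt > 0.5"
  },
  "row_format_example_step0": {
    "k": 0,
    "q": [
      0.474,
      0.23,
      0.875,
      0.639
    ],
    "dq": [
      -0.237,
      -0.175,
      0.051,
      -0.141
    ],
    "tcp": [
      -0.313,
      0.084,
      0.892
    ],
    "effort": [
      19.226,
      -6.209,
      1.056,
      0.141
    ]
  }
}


{"k":1,"q":[0.478,0.236,0.877,0.642],"dq":[0.985,1.291,0.424,0.729],"tcp":[-0.314,0.083,0.891],"effort":[17.333,-7.063,0.122,-0.372]}
{"k":2,"q":[0.492,0.253,0.882,0.647],"dq":[1.893,2.148,0.386,0.233],"tcp":[-0.314,0.082,0.889],"effort":[16.365,-7.604,-0.538,0.219]}
{"k":3,"q":[0.515,0.278,0.886,0.648],"dq":[2.666,2.852,0.44,-0.056],"tcp":[-0.315,0.081,0.886],"effort":[15.372,-7.84,-1.194,0.589]}
{"k":4,"q":[0.545,0.309,0.891,0.647],"dq":[3.329,3.42,0.543,-0.247],"tcp":[-0.317,0.08,0.882],"effort":[14.184,-7.761,-1.822,0.834]}
{"k":5,"q":[0.581,0.346,0.896,0.643],"dq":[3.896,3.844,0.627,-0.535],"tcp":[-0.319,0.079,0.877],"effort":[12.799,-7.398,-2.388,1.125]}
{"k":6,"q":[0.623,0.386,0.903,0.636],"dq":[4.386,4.172,0.733,-0.776],"tcp":[-0.322,0.079,0.871],"effort":[11.116,-6.772,-2.918,1.35]}
{"k":7,"q":[0.669,0.429,0.911,0.628],"dq":[4.806,4.416,0.853,-0.978],"tcp":[-0.324,0.079,0.864],"effort":[9.173,-5.93,-3.41,1.518]}
{"k":8,"q":[0.718,0.474,0.92,0.617],"dq":[5.16,4.586,0.983,-1.138],"tcp":[-0.327,0.079,0.856],"effort":[7.048,-4.931,-3.866,1.636]}
{"k":9,"q":[0.771,0.52,0.931,0.605],"dq":[5.454,4.694,1.118,-1.257],"tcp":[-0.33,0.079,0.847],"effort":[4.837,-3.839,-4.286,1.712]}
{"k":10,"q":[0.827,0.568,0.943,0.592],"dq":[5.694,4.75,1.251,-1.34],"tcp":[-0.333,0.08,0.837],"effort":[2.631,-2.712,-4.671,1.756]}
{"k":11,"q":[0.885,0.615,0.956,0.579],"dq":[5.889,4.766,1.378,-1.394],"tcp":[-0.337,0.082,0.826],"effort":[0.504,-1.6,-5.024,1.778]}
{"k":12,"q":[0.945,0.663,0.97,0.565],"dq":[6.045,4.75,1.495,-1.424],"tcp":[-0.34,0.083,0.814],"effort":[-1.491,-0.535,-5.344,1.785]}
{"k":13,"q":[1.006,0.71,0.986,0.55],"dq":[6.171,4.712,1.6,-1.436],"tcp":[-0.343,0.085,0.802],"effort":[-3.324,0.46,-5.633,1.786]}
{"k":14,"q":[1.068,0.757,1.002,0.536],"dq":[6.272,4.658,1.69,-1.436],"tcp":[-0.347,0.087,0.789],"effort":[-4.979,1.372,-5.893,1.784]}
{"k":15,"q":[1.131,0.803,1.02,0.522],"dq":[6.355,4.595,1.765,-1.427],"tcp":[-0.35,0.09,0.776],"effort":[-6.453,2.197,-6.126,1.783]}
{"k":16,"q":[1.195,0.849,1.038,0.508],"dq":[6.423,4.526,1.826,-1.411],"tcp":[-0.354,0.092,0.762],"effort":[-7.749,2.937,-6.332,1.784]}
{"k":17,"q":[1.259,0.894,1.056,0.494],"dq":[6.48,4.455,1.872,-1.39],"tcp":[-0.357,0.095,0.747],"effort":[-8.876,3.595,-6.513,1.787]}
{"k":18,"q":[1.325,0.938,1.075,0.48],"dq":[6.53,4.383,1.906,-1.367],"tcp":[-0.36,0.097,0.733],"effort":[-9.846,4.18,-6.67,1.793]}
{"k":19,"q":[1.39,0.981,1.094,0.466],"dq":[6.575,4.313,1.929,-1.34],"tcp":[-0.364,0.1,0.718],"effort":[-10.669,4.697,-6.804,1.801]}
{"k":20,"q":[1.456,1.024,1.114,0.453],"dq":[6.617,4.245,1.94,-1.312],"tcp":[-0.367,0.103,0.703],"effort":[-11.358,5.157,-6.915,1.81]}
{"k":21,"q":[1.522,1.066,1.133,0.44],"dq":[6.657,4.18,1.943,-1.282],"tcp":[-0.37,0.105,0.688],"effort":[-11.924,5.566,-7.004,1.818]}
{"k":22,"q":[1.589,1.108,1.152,0.428],"dq":[6.698,4.118,1.938,-1.251],"tcp":[-0.374,0.108,0.673],"effort":[-12.378,5.933,-7.072,1.826]}
{"k":23,"q":[1.656,1.149,1.172,0.415],"dq":[6.738,4.059,1.926,-1.219],"tcp":[-0.377,0.111,0.658],"effort":[-12.729,6.266,-7.119,1.831]}
{"k":24,"q":[1.724,1.189,1.191,0.403],"dq":[6.781,4.003,1.908,-1.185],"tcp":[-0.38,0.113,0.643],"effort":[-12.987,6.569,-7.144,1.833]}
{"k":25,"q":[1.792,1.229,1.21,0.392],"dq":[6.826,3.95,1.886,-1.151],"tcp":[-0.383,0.116,0.629],"effort":[-13.16,6.851,-7.148,1.831]}
{"k":26,"q":[1.86,1.268,1.229,0.38],"dq":[6.874,3.9,1.859,-1.116],"tcp":[-0.387,0.119,0.614],"effort":[-13.254,7.116,-7.132,1.824]}
{"k":27,"q":[1.929,1.307,1.247,0.369],"dq":[6.925,3.853,1.829,-1.08],"tcp":[-0.39,0.121,0.6],"effort":[-13.276,7.369,-7.095,1.811]}
{"k":28,"q":[1.999,1.345,1.265,0.359],"dq":[6.981,3.807,1.796,-1.043],"tcp":[-0.393,0.123,0.585],"effort":[-13.233,7.615,-7.037,1.791]}
{"k":29,"q":[2.069,1.383,1.283,0.349],"dq":[7.04,3.764,1.761,-1.006],"tcp":[-0.396,0.126,0.571],"effort":[-13.129,7.857,-6.958,1.765]}
{"k":30,"q":[2.14,1.42,1.301,0.339],"dq":[7.105,3.723,1.724,-0.967],"tcp":[-0.4,0.128,0.557],"effort":[-12.971,8.099,-6.859,1.73]}
{"k":31,"q":[2.211,1.457,1.318,0.329],"dq":[7.174,3.683,1.686,-0.928],"tcp":[-0.403,0.13,0.544],"effort":[-12.762,8.343,-6.738,1.687]}
{"k":32,"q":[2.283,1.494,1.334,0.32],"dq":[7.248,3.644,1.647,-0.888],"tcp":[-0.406,0.132,0.53],"effort":[-12.507,8.591,-6.596,1.635]}
{"k":33,"q":[2.356,1.53,1.351,0.312],"dq":[7.328,3.607,1.606,-0.847],"tcp":[-0.41,0.135,0.517],"effort":[-12.212,8.845,-6.433,1.574]}
{"k":34,"q":[2.43,1.566,1.366,0.303],"dq":[7.413,3.571,1.566,-0.805],"tcp":[-0.413,0.137,0.504],"effort":[-11.879,9.106,-6.249,1.503]}
{"k":35,"q":[2.505,1.602,1.382,0.296],"dq":[7.503,3.536,1.524,-0.763],"tcp":[-0.417,0.139,0.492]}
{"summary": "final q (rad): 2.505 1.602 1.382 0.296"}


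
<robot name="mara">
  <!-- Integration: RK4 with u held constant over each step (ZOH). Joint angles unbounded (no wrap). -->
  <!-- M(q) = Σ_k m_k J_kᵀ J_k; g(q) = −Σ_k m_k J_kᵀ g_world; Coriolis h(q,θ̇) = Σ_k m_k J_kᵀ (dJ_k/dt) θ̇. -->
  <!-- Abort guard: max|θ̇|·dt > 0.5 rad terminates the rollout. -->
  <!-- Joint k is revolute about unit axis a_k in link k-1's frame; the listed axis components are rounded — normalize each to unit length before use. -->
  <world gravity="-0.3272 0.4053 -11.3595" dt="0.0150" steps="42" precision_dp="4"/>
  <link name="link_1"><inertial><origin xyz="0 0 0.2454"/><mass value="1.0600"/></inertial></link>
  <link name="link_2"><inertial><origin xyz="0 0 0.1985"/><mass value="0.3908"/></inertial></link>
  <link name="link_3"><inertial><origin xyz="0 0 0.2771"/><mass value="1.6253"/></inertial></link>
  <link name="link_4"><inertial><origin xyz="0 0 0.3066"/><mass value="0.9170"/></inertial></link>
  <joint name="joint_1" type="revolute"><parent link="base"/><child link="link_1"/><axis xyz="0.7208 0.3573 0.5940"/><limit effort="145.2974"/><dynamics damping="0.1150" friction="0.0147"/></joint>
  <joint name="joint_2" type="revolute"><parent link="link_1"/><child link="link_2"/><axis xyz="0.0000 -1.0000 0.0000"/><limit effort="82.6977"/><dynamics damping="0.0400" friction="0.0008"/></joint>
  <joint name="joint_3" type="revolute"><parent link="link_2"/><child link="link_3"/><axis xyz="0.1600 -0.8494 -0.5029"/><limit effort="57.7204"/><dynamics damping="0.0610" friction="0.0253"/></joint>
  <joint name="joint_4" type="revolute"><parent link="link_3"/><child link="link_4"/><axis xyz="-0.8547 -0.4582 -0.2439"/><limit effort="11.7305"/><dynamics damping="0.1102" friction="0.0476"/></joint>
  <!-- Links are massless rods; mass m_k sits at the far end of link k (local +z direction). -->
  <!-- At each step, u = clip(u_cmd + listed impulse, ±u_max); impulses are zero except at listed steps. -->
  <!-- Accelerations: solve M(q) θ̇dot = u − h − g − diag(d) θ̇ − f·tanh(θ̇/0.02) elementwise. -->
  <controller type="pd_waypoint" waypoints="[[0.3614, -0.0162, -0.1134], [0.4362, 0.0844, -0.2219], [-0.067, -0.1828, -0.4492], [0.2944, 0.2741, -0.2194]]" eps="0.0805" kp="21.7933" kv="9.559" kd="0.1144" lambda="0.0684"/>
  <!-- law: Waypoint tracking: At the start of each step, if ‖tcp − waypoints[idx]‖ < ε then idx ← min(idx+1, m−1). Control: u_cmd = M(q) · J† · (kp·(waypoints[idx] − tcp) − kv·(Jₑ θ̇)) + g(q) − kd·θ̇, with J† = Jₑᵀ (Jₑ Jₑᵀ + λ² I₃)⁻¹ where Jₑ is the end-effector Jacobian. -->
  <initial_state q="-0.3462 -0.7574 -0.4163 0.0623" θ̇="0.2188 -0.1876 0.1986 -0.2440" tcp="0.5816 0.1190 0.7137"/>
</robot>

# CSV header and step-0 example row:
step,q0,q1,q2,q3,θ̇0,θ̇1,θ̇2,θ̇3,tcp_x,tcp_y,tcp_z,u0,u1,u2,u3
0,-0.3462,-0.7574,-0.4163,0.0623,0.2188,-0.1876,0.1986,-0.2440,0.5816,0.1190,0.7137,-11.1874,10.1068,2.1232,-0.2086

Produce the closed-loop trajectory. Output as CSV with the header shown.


step,q0,q1,q2,q3,θ̇0,θ̇1,θ̇2,θ̇3,tcp_x,tcp_y,tcp_z,u0,u1,u2,u3
1,-0.3523,-0.7606,-0.4180,0.0531,-1.0337,-0.2391,-0.4212,-0.9706,0.5831,0.1167,0.7113,-10.6561,11.1256,3.1202,-0.0413
2,-0.3764,-0.7644,-0.4287,0.0339,-2.1828,-0.2527,-1.0256,-1.5748,0.5847,0.1146,0.7064,-9.7949,11.6602,3.8860,0.0563
3,-0.4168,-0.7677,-0.4488,0.0066,-3.1986,-0.1783,-1.6752,-2.0617,0.5859,0.1126,0.6991,-8.5265,11.6512,4.4514,0.0989
4,-0.4711,-0.7691,-0.4790,-0.0272,-4.0447,-0.0019,-2.3677,-2.4332,0.5864,0.1108,0.6898,-6.8993,11.1330,4.8548,0.1043
5,-0.5367,-0.7673,-0.5197,-0.0657,-4.6881,0.2643,-3.0585,-2.7007,0.5857,0.1090,0.6787,-5.0652,10.2191,5.1430,0.0925
6,-0.6102,-0.7609,-0.5703,-0.1076,-5.1124,0.5904,-3.6860,-2.8871,0.5838,0.1074,0.6661,-3.2052,9.0493,5.3603,0.0814
7,-0.6885,-0.7495,-0.6294,-0.1518,-5.3254,0.9394,-4.1967,-3.0183,0.5806,0.1060,0.6521,-1.4647,7.7462,5.5390,0.0833
8,-0.7686,-0.7329,-0.6951,-0.1977,-5.3552,1.2779,-4.5611,-3.1145,0.5760,0.1047,0.6370,0.0698,6.4023,5.7002,0.1036
9,-0.8481,-0.7115,-0.7652,-0.2448,-5.2419,1.5819,-4.7775,-3.1852,0.5704,0.1036,0.6210,1.3643,5.0847,5.8572,0.1423
10,-0.9251,-0.6859,-0.8375,-0.2929,-5.0276,1.8385,-4.8643,-3.2315,0.5638,0.1027,0.6043,2.4199,3.8410,6.0181,0.1960
11,-0.9985,-0.6568,-0.9103,-0.3414,-4.7497,2.0435,-4.8499,-3.2497,0.5565,0.1021,0.5871,3.2573,2.7032,6.1866,0.2600
12,-1.0674,-0.6250,-0.9824,-0.3899,-4.4384,2.1988,-4.7644,-3.2359,0.5487,0.1018,0.5695,3.9053,1.6893,6.3630,0.3293
13,-1.1315,-0.5913,-1.0528,-0.4380,-4.1158,2.3095,-4.6340,-3.1884,0.5407,0.1016,0.5516,4.3942,0.8061,6.5449,0.3997
14,-1.1908,-0.5561,-1.1211,-0.4852,-3.7972,2.3821,-4.4796,-3.1078,0.5326,0.1016,0.5335,4.7523,0.0521,6.7286,0.4675
15,-1.2455,-0.5201,-1.1870,-0.5309,-3.4926,2.4233,-4.3160,-2.9974,0.5245,0.1018,0.5154,5.0047,-0.5797,6.9100,0.5303
16,-1.2957,-0.4837,-1.2505,-0.5748,-3.2080,2.4393,-4.1532,-2.8618,0.5165,0.1020,0.4972,5.1725,-1.1000,7.0854,0.5861
17,-1.3418,-0.4471,-1.3115,-0.6166,-2.9464,2.4356,-3.9974,-2.7062,0.5089,0.1022,0.4790,5.2735,-1.5209,7.2517,0.6339
18,-1.3842,-0.4108,-1.3704,-0.6558,-2.7092,2.4173,-3.8517,-2.5360,0.5015,0.1024,0.4610,5.3223,-1.8550,7.4067,0.6729
19,-1.4232,-0.3748,-1.4271,-0.6925,-2.4961,2.3883,-3.7178,-2.3563,0.4945,0.1024,0.4431,5.3307,-2.1151,7.5488,0.7032
20,-1.4593,-0.3392,-1.4819,-0.7264,-2.3064,2.3520,-3.5955,-2.1717,0.4879,0.1024,0.4255,5.3085,-2.3127,7.6768,0.7247
21,-1.4926,-0.3043,-1.5350,-0.7576,-2.1387,2.3114,-3.4844,-1.9858,0.4816,0.1021,0.4081,5.2636,-2.4587,7.7903,0.7379
22,-1.5235,-0.2699,-1.5865,-0.7860,-1.9913,2.2688,-3.3833,-1.8020,0.4758,0.1017,0.3910,5.2021,-2.5625,7.8890,0.7432
23,-1.5524,-0.2362,-1.6365,-0.8117,-1.8625,2.2262,-3.2912,-1.6227,0.4703,0.1011,0.3743,5.1292,-2.6326,7.9730,0.7413
24,-1.5795,-0.2032,-1.6852,-0.8347,-1.7504,2.1854,-3.2068,-1.4499,0.4652,0.1002,0.3579,5.0489,-2.6761,8.0425,0.7327
25,-1.6050,-0.1707,-1.7327,-0.8552,-1.6531,2.1477,-3.1290,-1.2850,0.4604,0.0991,0.3419,4.9646,-2.6991,8.0979,0.7181
26,-1.6292,-0.1387,-1.7791,-0.8733,-1.5688,2.1143,-3.0569,-1.1291,0.4559,0.0978,0.3263,4.8789,-2.7065,8.1395,0.6982
27,-1.6522,-0.1072,-1.8244,-0.8891,-1.4957,2.0862,-2.9895,-0.9829,0.4517,0.0962,0.3112,4.7940,-2.7026,8.1678,0.6734
28,-1.6741,-0.0761,-1.8688,-0.9028,-1.4321,2.0643,-2.9263,-0.8466,0.4477,0.0945,0.2964,4.7117,-2.6906,8.1833,0.6444
29,-1.6952,-0.0453,-1.9122,-0.9146,-1.3762,2.0490,-2.8666,-0.7203,0.4440,0.0925,0.2821,4.6337,-2.6731,8.1864,0.6116
30,-1.7155,-0.0146,-1.9548,-0.9245,-1.3265,2.0410,-2.8099,-0.6040,0.4405,0.0903,0.2683,4.5611,-2.6521,8.1776,0.5755
31,-1.7350,0.0160,-1.9965,-0.9328,-1.2815,2.0404,-2.7561,-0.4971,0.4372,0.0880,0.2549,4.4953,-2.6288,8.1575,0.5363
32,-1.7539,0.0467,-2.0375,-0.9395,-1.2396,2.0473,-2.7046,-0.3993,0.4341,0.0855,0.2419,4.4370,-2.6043,8.1263,0.4945
33,-1.7722,0.0775,-2.0777,-0.9448,-1.1994,2.0616,-2.6554,-0.3099,0.4312,0.0829,0.2294,4.3873,-2.5789,8.0848,0.4502
34,-1.7899,0.1086,-2.1172,-0.9489,-1.1598,2.0830,-2.6082,-0.2281,0.4284,0.0802,0.2174,4.3468,-2.5528,8.0333,0.4036
35,-1.8070,0.1400,-2.1560,-0.9517,-1.1195,2.1109,-2.5629,-0.1533,0.4257,0.0773,0.2058,4.3161,-2.5258,7.9723,0.3549
36,-1.8235,0.1719,-2.1941,-0.9535,-1.0775,2.1446,-2.5193,-0.0844,0.4232,0.0744,0.1947,4.2957,-2.4974,7.9025,0.3043
37,-1.8394,0.2044,-2.2316,-0.9543,-1.0327,2.1831,-2.4772,-0.0212,0.4208,0.0714,0.1840,4.2857,-2.4671,7.8245,0.2520
38,-1.8545,0.2375,-2.2684,-0.9543,-0.9843,2.2275,-2.4352,0.0259,0.4185,0.0683,0.1737,4.2856,-2.4335,7.7384,0.2064
39,-1.8689,0.2713,-2.3046,-0.9536,-0.9315,2.2754,-2.3938,0.0627,0.4163,0.0651,0.1640,4.2951,-2.3958,7.6449,0.1646
40,-1.8824,0.3058,-2.3402,-0.9524,-0.8740,2.3233,-2.3540,0.1000,0.4141,0.0619,0.1546,4.3144,-2.3534,7.5450,0.1198
41,-1.8950,0.3410,-2.3753,-0.9506,-0.8116,2.3695,-2.3155,0.1383,0.4119,0.0586,0.1457,4.3428,-2.3052,7.4401,0.0720
42,-1.9067,0.3769,-2.4097,-0.9483,-0.7440,2.4122,-2.2779,0.1775,0.4098,0.0554,0.1373,,,,


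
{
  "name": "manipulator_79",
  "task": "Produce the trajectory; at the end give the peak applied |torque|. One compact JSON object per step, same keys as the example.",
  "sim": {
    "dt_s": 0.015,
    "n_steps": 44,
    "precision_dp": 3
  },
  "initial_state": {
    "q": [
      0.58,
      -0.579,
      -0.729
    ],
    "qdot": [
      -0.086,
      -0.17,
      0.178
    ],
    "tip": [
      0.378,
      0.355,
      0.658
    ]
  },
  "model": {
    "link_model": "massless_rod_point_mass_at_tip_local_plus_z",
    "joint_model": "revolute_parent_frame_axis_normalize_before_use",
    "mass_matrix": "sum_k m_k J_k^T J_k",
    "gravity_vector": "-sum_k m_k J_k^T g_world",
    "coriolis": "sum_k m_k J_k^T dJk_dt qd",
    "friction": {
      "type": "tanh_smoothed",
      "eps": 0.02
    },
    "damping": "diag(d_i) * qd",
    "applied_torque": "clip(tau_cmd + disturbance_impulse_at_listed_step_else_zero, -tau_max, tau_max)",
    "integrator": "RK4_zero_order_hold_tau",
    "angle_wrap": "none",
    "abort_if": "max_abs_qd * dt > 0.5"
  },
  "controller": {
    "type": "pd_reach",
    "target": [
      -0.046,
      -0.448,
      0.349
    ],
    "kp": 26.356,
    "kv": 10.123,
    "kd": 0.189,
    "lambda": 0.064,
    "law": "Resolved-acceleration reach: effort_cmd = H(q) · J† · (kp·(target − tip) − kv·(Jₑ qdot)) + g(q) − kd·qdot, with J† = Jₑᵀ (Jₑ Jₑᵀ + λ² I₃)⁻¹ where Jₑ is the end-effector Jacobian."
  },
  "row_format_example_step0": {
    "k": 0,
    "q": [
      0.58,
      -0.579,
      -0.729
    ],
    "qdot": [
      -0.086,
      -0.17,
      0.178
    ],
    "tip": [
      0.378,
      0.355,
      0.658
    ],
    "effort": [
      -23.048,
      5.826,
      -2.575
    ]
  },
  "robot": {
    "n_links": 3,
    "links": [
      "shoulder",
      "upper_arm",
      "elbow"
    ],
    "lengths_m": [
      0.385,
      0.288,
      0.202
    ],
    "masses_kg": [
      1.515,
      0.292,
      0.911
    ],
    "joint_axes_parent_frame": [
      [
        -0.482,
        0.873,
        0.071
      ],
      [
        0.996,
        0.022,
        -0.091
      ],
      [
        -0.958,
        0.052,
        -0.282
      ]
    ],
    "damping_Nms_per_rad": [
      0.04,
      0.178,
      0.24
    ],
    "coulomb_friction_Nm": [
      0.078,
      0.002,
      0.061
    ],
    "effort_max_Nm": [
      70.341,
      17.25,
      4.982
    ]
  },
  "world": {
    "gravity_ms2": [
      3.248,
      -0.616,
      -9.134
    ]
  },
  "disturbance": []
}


{"k":1,"q":[0.577,-0.586,-0.742],"qdot":[-0.284,-0.675,-1.749],"tip":[0.376,0.354,0.658],"effort":[-21.239,5.17,-1.878]}
{"k":2,"q":[0.572,-0.596,-0.773],"qdot":[-0.432,-0.714,-2.314],"tip":[0.373,0.35,0.659],"effort":[-19.699,4.592,-1.559]}
{"k":3,"q":[0.564,-0.607,-0.809],"qdot":[-0.555,-0.65,-2.536],"tip":[0.369,0.345,0.66],"effort":[-18.361,4.103,-1.354]}
{"k":4,"q":[0.555,-0.616,-0.848],"qdot":[-0.661,-0.565,-2.659],"tip":[0.364,0.338,0.663],"effort":[-17.185,3.692,-1.195]}
{"k":5,"q":[0.545,-0.624,-0.889],"qdot":[-0.753,-0.478,-2.743],"tip":[0.359,0.329,0.666],"effort":[-16.142,3.345,-1.06]}
{"k":6,"q":[0.533,-0.63,-0.93],"qdot":[-0.832,-0.392,-2.807],"tip":[0.353,0.32,0.669],"effort":[-15.211,3.049,-0.941]}
{"k":7,"q":[0.52,-0.635,-0.973],"qdot":[-0.9,-0.306,-2.856],"tip":[0.347,0.309,0.673],"effort":[-14.372,2.793,-0.832]}
{"k":8,"q":[0.506,-0.639,-1.016],"qdot":[-0.959,-0.219,-2.892],"tip":[0.34,0.298,0.677],"effort":[-13.61,2.568,-0.73]}
{"k":9,"q":[0.491,-0.642,-1.059],"qdot":[-1.009,-0.131,-2.917],"tip":[0.333,0.286,0.681],"effort":[-12.912,2.369,-0.633]}
{"k":10,"q":[0.476,-0.643,-1.103],"qdot":[-1.05,-0.039,-2.929],"tip":[0.325,0.273,0.685],"effort":[-12.268,2.188,-0.538]}
{"k":11,"q":[0.46,-0.643,-1.147],"qdot":[-1.085,0.056,-2.932],"tip":[0.317,0.259,0.689],"effort":[-11.669,2.023,-0.444]}
{"k":12,"q":[0.443,-0.641,-1.191],"qdot":[-1.114,0.154,-2.924],"tip":[0.309,0.245,0.692],"effort":[-11.108,1.869,-0.351]}
{"k":13,"q":[0.426,-0.638,-1.234],"qdot":[-1.137,0.257,-2.905],"tip":[0.3,0.23,0.696],"effort":[-10.579,1.723,-0.258]}
{"k":14,"q":[0.409,-0.634,-1.278],"qdot":[-1.155,0.363,-2.875],"tip":[0.292,0.214,0.699],"effort":[-10.078,1.583,-0.164]}
{"k":15,"q":[0.392,-0.627,-1.321],"qdot":[-1.168,0.473,-2.836],"tip":[0.283,0.199,0.702],"effort":[-9.602,1.447,-0.071]}
{"k":16,"q":[0.374,-0.619,-1.363],"qdot":[-1.176,0.586,-2.787],"tip":[0.274,0.183,0.704],"effort":[-9.146,1.314,0.022]}
{"k":17,"q":[0.356,-0.61,-1.404],"qdot":[-1.181,0.702,-2.728],"tip":[0.264,0.166,0.706],"effort":[-8.708,1.182,0.115]}
{"k":18,"q":[0.339,-0.598,-1.444],"qdot":[-1.182,0.819,-2.661],"tip":[0.255,0.15,0.707],"effort":[-8.287,1.052,0.207]}
{"k":19,"q":[0.321,-0.585,-1.484],"qdot":[-1.18,0.938,-2.586],"tip":[0.246,0.133,0.708],"effort":[-7.881,0.921,0.297]}
{"k":20,"q":[0.303,-0.57,-1.522],"qdot":[-1.175,1.056,-2.503],"tip":[0.236,0.116,0.708],"effort":[-7.488,0.791,0.385]}
{"k":21,"q":[0.286,-0.553,-1.559],"qdot":[-1.168,1.174,-2.412],"tip":[0.226,0.099,0.708],"effort":[-7.107,0.66,0.471]}
{"k":22,"q":[0.268,-0.535,-1.594],"qdot":[-1.158,1.289,-2.315],"tip":[0.217,0.082,0.707],"effort":[-6.737,0.529,0.553]}
{"k":23,"q":[0.251,-0.515,-1.628],"qdot":[-1.146,1.402,-2.211],"tip":[0.207,0.065,0.706],"effort":[-6.378,0.397,0.631]}
{"k":24,"q":[0.234,-0.493,-1.66],"qdot":[-1.132,1.51,-2.103],"tip":[0.198,0.048,0.705],"effort":[-6.028,0.264,0.705]}
{"k":25,"q":[0.217,-0.469,-1.691],"qdot":[-1.116,1.614,-1.989],"tip":[0.189,0.032,0.702],"effort":[-5.688,0.13,0.774]}
{"k":26,"q":[0.201,-0.445,-1.72],"qdot":[-1.099,1.711,-1.873],"tip":[0.179,0.015,0.7],"effort":[-5.356,-0.004,0.837]}
{"k":27,"q":[0.184,-0.418,-1.747],"qdot":[-1.081,1.801,-1.753],"tip":[0.17,-0.001,0.697],"effort":[-5.032,-0.139,0.896]}
{"k":28,"q":[0.168,-0.391,-1.772],"qdot":[-1.061,1.884,-1.631],"tip":[0.161,-0.017,0.693],"effort":[-4.717,-0.274,0.948]}
{"k":29,"q":[0.152,-0.362,-1.796],"qdot":[-1.041,1.958,-1.508],"tip":[0.152,-0.033,0.689],"effort":[-4.408,-0.409,0.995]}
{"k":30,"q":[0.137,-0.332,-1.817],"qdot":[-1.02,2.023,-1.386],"tip":[0.143,-0.049,0.684],"effort":[-4.108,-0.544,1.035]}
{"k":31,"q":[0.122,-0.301,-1.837],"qdot":[-0.998,2.078,-1.264],"tip":[0.134,-0.064,0.68],"effort":[-3.815,-0.678,1.07]}
{"k":32,"q":[0.107,-0.27,-1.855],"qdot":[-0.976,2.124,-1.143],"tip":[0.126,-0.079,0.674],"effort":[-3.529,-0.812,1.1]}
{"k":33,"q":[0.093,-0.237,-1.872],"qdot":[-0.953,2.16,-1.025],"tip":[0.118,-0.093,0.669],"effort":[-3.251,-0.944,1.124]}
{"k":34,"q":[0.078,-0.205,-1.886],"qdot":[-0.93,2.187,-0.911],"tip":[0.109,-0.107,0.663],"effort":[-2.981,-1.075,1.143]}
{"k":35,"q":[0.065,-0.172,-1.899],"qdot":[-0.907,2.204,-0.8],"tip":[0.102,-0.121,0.657],"effort":[-2.719,-1.205,1.158]}
{"k":36,"q":[0.051,-0.139,-1.91],"qdot":[-0.883,2.212,-0.694],"tip":[0.094,-0.134,0.651],"effort":[-2.465,-1.332,1.168]}
{"k":37,"q":[0.038,-0.106,-1.92],"qdot":[-0.86,2.211,-0.592],"tip":[0.086,-0.147,0.644],"effort":[-2.22,-1.456,1.175]}
{"k":38,"q":[0.025,-0.073,-1.928],"qdot":[-0.836,2.202,-0.497],"tip":[0.079,-0.159,0.637],"effort":[-1.984,-1.578,1.178]}
{"k":39,"q":[0.013,-0.04,-1.935],"qdot":[-0.812,2.186,-0.406],"tip":[0.072,-0.171,0.63],"effort":[-1.757,-1.697,1.178]}
{"k":40,"q":[0.001,-0.007,-1.94],"qdot":[-0.788,2.164,-0.322],"tip":[0.065,-0.182,0.623],"effort":[-1.541,-1.812,1.176]}
{"k":41,"q":[-0.011,0.025,-1.944],"qdot":[-0.764,2.135,-0.243],"tip":[0.059,-0.193,0.616],"effort":[-1.334,-1.923,1.171]}
{"k":42,"q":[-0.022,0.057,-1.947],"qdot":[-0.74,2.102,-0.17],"tip":[0.052,-0.204,0.609],"effort":[-1.137,-2.03,1.165]}
{"k":43,"q":[-0.033,0.088,-1.95],"qdot":[-0.715,2.063,-0.102],"tip":[0.046,-0.214,0.601],"effort":[-0.951,-2.134,1.157]}
{"k":44,"q":[-0.043,0.119,-1.951],"qdot":[-0.691,2.021,-0.041],"tip":[0.04,-0.224,0.594]}
{"summary": "max |effort| (N\u00b7m): 23.048"}


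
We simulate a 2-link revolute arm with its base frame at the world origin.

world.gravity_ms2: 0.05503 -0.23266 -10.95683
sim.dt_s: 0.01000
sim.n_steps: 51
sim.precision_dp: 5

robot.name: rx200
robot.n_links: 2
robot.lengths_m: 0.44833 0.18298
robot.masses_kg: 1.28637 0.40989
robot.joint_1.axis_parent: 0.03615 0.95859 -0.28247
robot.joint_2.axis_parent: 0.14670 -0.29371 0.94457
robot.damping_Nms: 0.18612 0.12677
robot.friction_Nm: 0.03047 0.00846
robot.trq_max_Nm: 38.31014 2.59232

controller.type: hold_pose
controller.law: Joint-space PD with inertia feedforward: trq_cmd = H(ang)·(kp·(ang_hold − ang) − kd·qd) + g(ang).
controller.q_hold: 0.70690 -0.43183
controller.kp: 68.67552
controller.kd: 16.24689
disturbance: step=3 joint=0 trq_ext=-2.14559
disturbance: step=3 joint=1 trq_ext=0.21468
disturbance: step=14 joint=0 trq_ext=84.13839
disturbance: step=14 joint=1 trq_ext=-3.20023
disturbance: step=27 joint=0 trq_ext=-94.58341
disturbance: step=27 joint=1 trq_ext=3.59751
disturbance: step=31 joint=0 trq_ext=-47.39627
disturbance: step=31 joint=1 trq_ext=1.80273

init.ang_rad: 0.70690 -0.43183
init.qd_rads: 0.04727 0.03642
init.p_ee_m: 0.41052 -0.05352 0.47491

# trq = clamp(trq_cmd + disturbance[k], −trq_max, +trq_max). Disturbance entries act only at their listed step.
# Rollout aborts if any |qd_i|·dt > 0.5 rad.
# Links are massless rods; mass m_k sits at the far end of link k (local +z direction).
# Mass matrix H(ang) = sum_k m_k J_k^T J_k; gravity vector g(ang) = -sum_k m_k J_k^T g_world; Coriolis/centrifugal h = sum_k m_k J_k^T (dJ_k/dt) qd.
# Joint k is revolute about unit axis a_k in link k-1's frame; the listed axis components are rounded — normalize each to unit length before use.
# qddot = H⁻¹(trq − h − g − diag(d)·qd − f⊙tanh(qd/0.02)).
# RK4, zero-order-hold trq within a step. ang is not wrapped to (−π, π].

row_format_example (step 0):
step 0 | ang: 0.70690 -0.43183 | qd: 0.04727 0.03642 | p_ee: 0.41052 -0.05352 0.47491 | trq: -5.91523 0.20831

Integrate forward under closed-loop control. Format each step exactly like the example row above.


step 1 | ang: 0.70731 -0.43194 | qd: 0.03868 0.03060 | p_ee: 0.41071 -0.05358 0.47474 | trq: -5.87613 0.20689
step 2 | ang: 0.70765 -0.43207 | qd: 0.03142 0.03000 | p_ee: 0.41086 -0.05363 0.47460 | trq: -5.84164 0.20558
step 3 | ang: 0.70791 -0.43219 | qd: 0.02524 0.03067 | p_ee: 0.41098 -0.05366 0.47449 | trq: -7.95696 0.41910
step 4 | ang: 0.70804 -0.42732 | qd: -0.00934 0.70593 | p_ee: 0.41084 -0.05365 0.47465 | trq: -5.42921 0.17925
step 5 | ang: 0.70782 -0.42437 | qd: -0.02533 0.13117 | p_ee: 0.41062 -0.05360 0.47487 | trq: -5.45541 0.18849
step 6 | ang: 0.70755 -0.42399 | qd: -0.02310 0.05130 | p_ee: 0.41049 -0.05356 0.47499 | trq: -5.47953 0.19057
step 7 | ang: 0.70733 -0.42396 | qd: -0.01887 0.04315 | p_ee: 0.41039 -0.05353 0.47508 | trq: -5.50071 0.19151
step 8 | ang: 0.70714 -0.42397 | qd: -0.01506 0.04120 | p_ee: 0.41031 -0.05351 0.47516 | trq: -5.51909 0.19225
step 9 | ang: 0.70699 -0.42400 | qd: -0.01180 0.04030 | p_ee: 0.41024 -0.05349 0.47521 | trq: -5.53492 0.19288
step 10 | ang: 0.70687 -0.42404 | qd: -0.00906 0.03958 | p_ee: 0.41019 -0.05347 0.47526 | trq: -5.54846 0.19342
step 11 | ang: 0.70677 -0.42408 | qd: -0.00677 0.03893 | p_ee: 0.41015 -0.05346 0.47530 | trq: -5.55999 0.19387
step 12 | ang: 0.70670 -0.42413 | qd: -0.00486 0.03833 | p_ee: 0.41012 -0.05345 0.47532 | trq: -5.56976 0.19427
step 13 | ang: 0.70664 -0.42419 | qd: -0.00328 0.03779 | p_ee: 0.41009 -0.05344 0.47534 | trq: -5.57803 0.19460
step 14 | ang: 0.70660 -0.42425 | qd: -0.00198 0.03732 | p_ee: 0.41008 -0.05344 0.47536 | trq: 38.31014 -2.59232
step 15 | ang: 0.71059 -0.46670 | qd: 0.88490 -6.28416 | p_ee: 0.41354 -0.05428 0.47191 | trq: -12.88812 0.57163
step 16 | ang: 0.71979 -0.49542 | qd: 0.88535 -1.27435 | p_ee: 0.41866 -0.05579 0.46694 | trq: -12.02189 0.46669
step 17 | ang: 0.72808 -0.50103 | qd: 0.75818 -0.24893 | p_ee: 0.42244 -0.05697 0.46333 | trq: -11.25160 0.42206
step 18 | ang: 0.73500 -0.50190 | qd: 0.62140 -0.04394 | p_ee: 0.42543 -0.05792 0.46047 | trq: -10.56725 0.39251
step 19 | ang: 0.74060 -0.50188 | qd: 0.49625 -0.03805 | p_ee: 0.42780 -0.05869 0.45816 | trq: -9.95984 0.36885
step 20 | ang: 0.74504 -0.50182 | qd: 0.38801 -0.03416 | p_ee: 0.42967 -0.05930 0.45633 | trq: -9.42114 0.34792
step 21 | ang: 0.74847 -0.50171 | qd: 0.29472 -0.03069 | p_ee: 0.43111 -0.05977 0.45492 | trq: -8.94373 0.32941
step 22 | ang: 0.75103 -0.50158 | qd: 0.21459 -0.02746 | p_ee: 0.43217 -0.06013 0.45386 | trq: -8.52094 0.31304
step 23 | ang: 0.75285 -0.50142 | qd: 0.14603 -0.02450 | p_ee: 0.43293 -0.06038 0.45311 | trq: -8.14683 0.29858
step 24 | ang: 0.75403 -0.50123 | qd: 0.08763 -0.02182 | p_ee: 0.43341 -0.06054 0.45262 | trq: -7.81606 0.28582
step 25 | ang: 0.75468 -0.50102 | qd: 0.03813 -0.01938 | p_ee: 0.43367 -0.06063 0.45236 | trq: -7.52388 0.27457
step 26 | ang: 0.75487 -0.50079 | qd: -0.00322 -0.01455 | p_ee: 0.43374 -0.06065 0.45229 | trq: -7.26761 0.26469
step 27 | ang: 0.75468 -0.50048 | qd: -0.03650 -0.00328 | p_ee: 0.43366 -0.06062 0.45238 | trq: -38.31014 2.59232
step 28 | ang: 0.75183 -0.45670 | qd: -0.62167 6.45391 | p_ee: 0.43082 -0.05981 0.45558 | trq: -1.65561 -0.04959
step 29 | ang: 0.74485 -0.42706 | qd: -0.70391 1.33282 | p_ee: 0.42673 -0.05862 0.45981 | trq: -2.10402 0.04109
step 30 | ang: 0.73803 -0.42101 | qd: -0.64360 0.28514 | p_ee: 0.42359 -0.05765 0.46288 | trq: -2.50547 0.07178
step 31 | ang: 0.73198 -0.41982 | qd: -0.56345 0.06773 | p_ee: 0.42095 -0.05682 0.46539 | trq: -38.31014 1.89160
step 32 | ang: 0.72282 -0.40222 | qd: -1.30020 2.58574 | p_ee: 0.41628 -0.05548 0.46986 | trq: 2.71588 -0.16173
step 33 | ang: 0.71041 -0.39026 | qd: -1.15463 0.55358 | p_ee: 0.41036 -0.05376 0.47533 | trq: 1.73342 -0.09444
step 34 | ang: 0.69972 -0.38775 | qd: -0.97602 0.12968 | p_ee: 0.40552 -0.05234 0.47964 | trq: 0.86013 -0.05460
step 35 | ang: 0.69078 -0.38726 | qd: -0.80955 0.04315 | p_ee: 0.40151 -0.05116 0.48313 | trq: 0.08459 -0.02343
step 36 | ang: 0.68342 -0.38716 | qd: -0.66173 0.04625 | p_ee: 0.39819 -0.05020 0.48597 | trq: -0.60387 0.00304
step 37 | ang: 0.67743 -0.38707 | qd: -0.53352 0.04601 | p_ee: 0.39547 -0.04942 0.48827 | trq: -1.21480 0.02655
step 38 | ang: 0.67263 -0.38702 | qd: -0.42257 0.04411 | p_ee: 0.39329 -0.04880 0.49009 | trq: -1.75674 0.04739
step 39 | ang: 0.66887 -0.38700 | qd: -0.32679 0.04138 | p_ee: 0.39157 -0.04832 0.49151 | trq: -2.23725 0.06586
step 40 | ang: 0.66600 -0.38702 | qd: -0.24437 0.03838 | p_ee: 0.39025 -0.04795 0.49259 | trq: -2.66307 0.08222
step 41 | ang: 0.66389 -0.38707 | qd: -0.17369 0.03545 | p_ee: 0.38929 -0.04768 0.49338 | trq: -3.04023 0.09668
step 42 | ang: 0.66244 -0.38715 | qd: -0.11331 0.03276 | p_ee: 0.38863 -0.04750 0.49392 | trq: -3.37405 0.10947
step 43 | ang: 0.66155 -0.38726 | qd: -0.06197 0.03037 | p_ee: 0.38822 -0.04738 0.49425 | trq: -3.66933 0.12075
step 44 | ang: 0.66113 -0.38738 | qd: -0.01859 0.02791 | p_ee: 0.38803 -0.04733 0.49440 | trq: -3.93008 0.13071
step 45 | ang: 0.66111 -0.38756 | qd: 0.01694 0.01959 | p_ee: 0.38803 -0.04733 0.49440 | trq: -4.15597 0.13941
step 46 | ang: 0.66141 -0.38782 | qd: 0.04578 0.01138 | p_ee: 0.38818 -0.04737 0.49428 | trq: -4.35034 0.14691
step 47 | ang: 0.66197 -0.38810 | qd: 0.06967 0.00788 | p_ee: 0.38845 -0.04744 0.49406 | trq: -4.52112 0.15343
step 48 | ang: 0.66275 -0.38838 | qd: 0.08922 0.00599 | p_ee: 0.38882 -0.04754 0.49375 | trq: -4.67145 0.15914
step 49 | ang: 0.66371 -0.38866 | qd: 0.10500 0.00474 | p_ee: 0.38927 -0.04766 0.49338 | trq: -4.80365 0.16414
step 50 | ang: 0.66481 -0.38895 | qd: 0.11750 0.00383 | p_ee: 0.38979 -0.04781 0.49296 | trq: -4.91977 0.16852
step 51 | ang: 0.66602 -0.38924 | qd: 0.12717 0.00314 | p_ee: 0.39036 -0.04796 0.49249
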